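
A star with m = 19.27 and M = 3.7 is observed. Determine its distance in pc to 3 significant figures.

m − M = 5 log₁₀(d/10 pc)
19.27 − (3.7) = 15.57 = 5 log₁₀(d/10)
d = 10 × 10^(15.57/5) = 10 × 10^3.114 = 1.300×10^4 pc.

1.30×10^4 pc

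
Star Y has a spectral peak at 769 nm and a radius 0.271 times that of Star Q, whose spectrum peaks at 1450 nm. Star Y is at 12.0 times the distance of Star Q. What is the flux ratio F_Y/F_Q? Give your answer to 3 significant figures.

Wien's law: T_Y/T_Q = λ_Q/λ_Y = 1450/769 = 1.886.
L_Y/L_Q = (R_Y/R_Q)²(T_Y/T_Q)⁴ = (0.271)²(1.886)⁴ = 0.9283.
F_Y/F_Q = (L_Y/L_Q)/(d_Y/d_Q)² = 0.9283/(12.0)² = 0.006447.

0.00645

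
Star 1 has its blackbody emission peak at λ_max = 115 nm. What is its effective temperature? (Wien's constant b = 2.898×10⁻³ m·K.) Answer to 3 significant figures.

2.52×10^4 K

T = b/λ_max = 2.898×10⁻³ / (115×10⁻⁹) = 2.520×10^4 K.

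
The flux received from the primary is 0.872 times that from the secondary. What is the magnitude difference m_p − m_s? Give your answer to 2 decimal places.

m_p − m_s = −2.5 log₁₀(F_p/F_s) = −2.5 log₁₀(0.872) = −2.5 × (-0.059) = 0.149.

0.15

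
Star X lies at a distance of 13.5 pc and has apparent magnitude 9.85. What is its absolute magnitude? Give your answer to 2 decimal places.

M = m − 5 log₁₀(d/10 pc) = 9.85 − 5 log₁₀(13.5/10)
  = 9.85 − 5 × 0.130 = 9.85 − 0.65 = 9.20.

9.20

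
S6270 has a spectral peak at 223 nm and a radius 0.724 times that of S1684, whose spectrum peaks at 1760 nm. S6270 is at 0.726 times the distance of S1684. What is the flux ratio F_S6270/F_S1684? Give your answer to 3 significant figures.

Wien's law: T_S6270/T_S1684 = λ_S1684/λ_S6270 = 1760/223 = 7.892.
L_S6270/L_S1684 = (R_S6270/R_S1684)²(T_S6270/T_S1684)⁴ = (0.724)²(7.892)⁴ = 2034.
F_S6270/F_S1684 = (L_S6270/L_S1684)/(d_S6270/d_S1684)² = 2034/(0.726)² = 3859.

3.86×10^3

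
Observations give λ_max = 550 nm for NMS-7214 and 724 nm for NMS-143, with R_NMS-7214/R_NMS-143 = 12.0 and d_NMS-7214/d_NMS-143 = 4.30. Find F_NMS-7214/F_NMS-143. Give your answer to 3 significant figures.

Wien's law: T_NMS-7214/T_NMS-143 = λ_NMS-143/λ_NMS-7214 = 724/550 = 1.316.
L_NMS-7214/L_NMS-143 = (R_NMS-7214/R_NMS-143)²(T_NMS-7214/T_NMS-143)⁴ = (12.0)²(1.316)⁴ = 432.4.
F_NMS-7214/F_NMS-143 = (L_NMS-7214/L_NMS-143)/(d_NMS-7214/d_NMS-143)² = 432.4/(4.30)² = 23.38.

23.4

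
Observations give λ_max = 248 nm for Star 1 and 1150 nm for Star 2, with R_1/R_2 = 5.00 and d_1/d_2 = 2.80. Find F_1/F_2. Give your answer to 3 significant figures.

Wien's law: T_1/T_2 = λ_2/λ_1 = 1150/248 = 4.637.
L_1/L_2 = (R_1/R_2)²(T_1/T_2)⁴ = (5.00)²(4.637)⁴ = 1.156×10^4.
F_1/F_2 = (L_1/L_2)/(d_1/d_2)² = 1.156×10^4/(2.80)² = 1474.

1.47×10^3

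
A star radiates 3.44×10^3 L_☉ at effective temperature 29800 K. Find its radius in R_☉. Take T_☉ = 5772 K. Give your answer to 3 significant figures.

2.20 R_☉

R/R_☉ = √(L/L_☉) / (T/T_☉)² = √(3.44×10^3) / (5.163)²
       = 58.65 / 26.66 = 2.200.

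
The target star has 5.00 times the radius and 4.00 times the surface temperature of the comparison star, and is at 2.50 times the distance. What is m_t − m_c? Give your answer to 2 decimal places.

L_t/L_c = (5.00)²(4.00)⁴ = 6400.
F_t/F_c = (L_t/L_c)/(d_t/d_c)² = 6400/6.250 = 1024.
m_t − m_c = −2.5 log₁₀(1024) = -7.53.

-7.53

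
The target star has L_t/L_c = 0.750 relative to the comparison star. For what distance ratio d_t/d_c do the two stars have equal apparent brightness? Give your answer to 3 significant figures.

Equal flux requires L_t/d_t² = L_c/d_c², so d_t/d_c = √(L_t/L_c)
= √(0.750) = 0.8660.

0.866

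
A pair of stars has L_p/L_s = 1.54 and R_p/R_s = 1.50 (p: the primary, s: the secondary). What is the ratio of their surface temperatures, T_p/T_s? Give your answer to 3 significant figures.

0.910

L ∝ R²T⁴ gives T ∝ (L/R²)^(1/4), so
T_p/T_s = (1.54 / 1.50²)^(1/4) = (0.6844)^(1/4) = 0.9096.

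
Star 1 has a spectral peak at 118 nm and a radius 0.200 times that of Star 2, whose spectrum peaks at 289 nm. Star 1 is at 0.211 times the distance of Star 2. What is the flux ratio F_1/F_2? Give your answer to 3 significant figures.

32.3

Wien's law: T_1/T_2 = λ_2/λ_1 = 289/118 = 2.449.
L_1/L_2 = (R_1/R_2)²(T_1/T_2)⁴ = (0.200)²(2.449)⁴ = 1.439.
F_1/F_2 = (L_1/L_2)/(d_1/d_2)² = 1.439/(0.211)² = 32.33.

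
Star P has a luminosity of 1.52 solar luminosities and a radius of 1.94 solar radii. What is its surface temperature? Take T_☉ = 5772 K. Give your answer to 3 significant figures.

T/T_☉ = (L/L_☉)^(1/4) / (R/R_☉)^(1/2)
T = 5772 × (1.52)^(1/4) / √(1.94) = 5772 × 1.110 / 1.393 = 4601 K.

4.60×10^3 K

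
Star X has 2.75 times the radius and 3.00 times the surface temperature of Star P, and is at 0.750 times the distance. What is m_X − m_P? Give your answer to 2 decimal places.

L_X/L_P = (2.75)²(3.00)⁴ = 612.6.
F_X/F_P = (L_X/L_P)/(d_X/d_P)² = 612.6/0.5625 = 1089.
m_X − m_P = −2.5 log₁₀(1089) = -7.59.

-7.59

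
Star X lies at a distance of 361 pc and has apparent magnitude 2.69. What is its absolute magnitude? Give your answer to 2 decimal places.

-5.10

M = m − 5 log₁₀(d/10 pc) = 2.69 − 5 log₁₀(361/10)
  = 2.69 − 5 × 1.558 = 2.69 − 7.79 = -5.10.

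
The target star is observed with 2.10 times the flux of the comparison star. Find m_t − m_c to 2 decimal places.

-0.81

m_t − m_c = −2.5 log₁₀(F_t/F_c) = −2.5 log₁₀(2.10) = −2.5 × (0.322) = -0.806.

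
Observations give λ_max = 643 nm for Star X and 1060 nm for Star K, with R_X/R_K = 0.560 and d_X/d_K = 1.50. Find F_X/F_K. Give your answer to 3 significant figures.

Wien's law: T_X/T_K = λ_K/λ_X = 1060/643 = 1.649.
L_X/L_K = (R_X/R_K)²(T_X/T_K)⁴ = (0.560)²(1.649)⁴ = 2.316.
F_X/F_K = (L_X/L_K)/(d_X/d_K)² = 2.316/(1.50)² = 1.029.

1.03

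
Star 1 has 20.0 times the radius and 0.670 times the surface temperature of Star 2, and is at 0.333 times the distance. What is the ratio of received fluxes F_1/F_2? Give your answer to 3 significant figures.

727

L_1/L_2 = (R_1/R_2)²(T_1/T_2)⁴ = (20.0)² × (0.670)⁴ = 80.60.
F_1/F_2 = (L_1/L_2)/(d_1/d_2)² = 80.60 / (0.333)² = 726.9.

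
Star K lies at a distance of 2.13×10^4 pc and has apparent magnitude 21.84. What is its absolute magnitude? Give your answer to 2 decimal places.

5.20

M = m − 5 log₁₀(d/10 pc) = 21.84 − 5 log₁₀(2.13×10^4/10)
  = 21.84 − 5 × 3.328 = 21.84 − 16.64 = 5.20.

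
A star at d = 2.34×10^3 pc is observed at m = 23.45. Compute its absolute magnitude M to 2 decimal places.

M = m − 5 log₁₀(d/10 pc) = 23.45 − 5 log₁₀(2.34×10^3/10)
  = 23.45 − 5 × 2.369 = 23.45 − 11.85 = 11.60.

11.60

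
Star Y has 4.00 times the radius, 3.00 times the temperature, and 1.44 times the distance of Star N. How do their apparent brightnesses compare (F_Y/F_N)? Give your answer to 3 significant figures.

625

L_Y/L_N = (R_Y/R_N)²(T_Y/T_N)⁴ = (4.00)² × (3.00)⁴ = 1296.
F_Y/F_N = (L_Y/L_N)/(d_Y/d_N)² = 1296 / (1.44)² = 625.0.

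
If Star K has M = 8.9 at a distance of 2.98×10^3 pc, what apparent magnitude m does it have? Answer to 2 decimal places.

21.27

m = M + 5 log₁₀(d/10 pc) = 8.9 + 5 log₁₀(2.98×10^3/10)
  = 8.9 + 5 × 2.474 = 8.9 + 12.37 = 21.27.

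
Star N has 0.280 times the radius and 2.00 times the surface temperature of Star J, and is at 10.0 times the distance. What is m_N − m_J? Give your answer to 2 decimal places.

L_N/L_J = (0.280)²(2.00)⁴ = 1.254.
F_N/F_J = (L_N/L_J)/(d_N/d_J)² = 1.254/100.0 = 0.01254.
m_N − m_J = −2.5 log₁₀(0.01254) = 4.75.

4.75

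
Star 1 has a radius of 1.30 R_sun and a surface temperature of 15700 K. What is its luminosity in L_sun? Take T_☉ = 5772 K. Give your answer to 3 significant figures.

L/L_☉ = (R/R_☉)² (T/T_☉)⁴ = (1.30)² × (15700/5772)⁴
       = 1.690 × (2.720)⁴ = 1.690 × 54.74 = 92.51.

92.5 L_sun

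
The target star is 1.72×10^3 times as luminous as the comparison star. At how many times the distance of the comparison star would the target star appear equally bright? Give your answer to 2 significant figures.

Equal flux requires L_t/d_t² = L_c/d_c², so d_t/d_c = √(L_t/L_c)
= √(1.72×10^3) = 41.47.

41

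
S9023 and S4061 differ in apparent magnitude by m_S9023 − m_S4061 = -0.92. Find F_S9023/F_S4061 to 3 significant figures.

2.33

F_S9023/F_S4061 = 10^(−(m_S9023 − m_S4061)/2.5) = 10^(0.92/2.5) = 10^0.368 = 2.333.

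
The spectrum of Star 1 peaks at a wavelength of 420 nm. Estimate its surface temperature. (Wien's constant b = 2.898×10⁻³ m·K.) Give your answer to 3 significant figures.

T = b/λ_max = 2.898×10⁻³ / (420×10⁻⁹) = 6900 K.

6.90×10^3 K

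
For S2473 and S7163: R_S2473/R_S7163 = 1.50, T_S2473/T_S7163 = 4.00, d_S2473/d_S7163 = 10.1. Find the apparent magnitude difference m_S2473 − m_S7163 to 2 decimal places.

-1.88

L_S2473/L_S7163 = (1.50)²(4.00)⁴ = 576.0.
F_S2473/F_S7163 = (L_S2473/L_S7163)/(d_S2473/d_S7163)² = 576.0/102.0 = 5.647.
m_S2473 − m_S7163 = −2.5 log₁₀(5.647) = -1.88.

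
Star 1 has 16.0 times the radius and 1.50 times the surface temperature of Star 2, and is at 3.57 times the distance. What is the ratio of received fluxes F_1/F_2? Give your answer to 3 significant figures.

L_1/L_2 = (R_1/R_2)²(T_1/T_2)⁴ = (16.0)² × (1.50)⁴ = 1296.
F_1/F_2 = (L_1/L_2)/(d_1/d_2)² = 1296 / (3.57)² = 101.7.

102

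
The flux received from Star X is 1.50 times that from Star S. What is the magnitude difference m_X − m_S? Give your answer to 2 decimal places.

-0.44

m_X − m_S = −2.5 log₁₀(F_X/F_S) = −2.5 log₁₀(1.50) = −2.5 × (0.176) = -0.440.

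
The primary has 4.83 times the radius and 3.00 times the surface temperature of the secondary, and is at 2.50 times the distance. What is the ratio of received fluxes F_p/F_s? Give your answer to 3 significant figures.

L_p/L_s = (R_p/R_s)²(T_p/T_s)⁴ = (4.83)² × (3.00)⁴ = 1890.
F_p/F_s = (L_p/L_s)/(d_p/d_s)² = 1890 / (2.50)² = 302.3.

302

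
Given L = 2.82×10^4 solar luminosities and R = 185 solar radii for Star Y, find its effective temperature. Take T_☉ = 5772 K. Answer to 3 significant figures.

T/T_☉ = (L/L_☉)^(1/4) / (R/R_☉)^(1/2)
T = 5772 × (2.82×10^4)^(1/4) / √(185) = 5772 × 12.96 / 13.60 = 5499 K.

5.50×10^3 K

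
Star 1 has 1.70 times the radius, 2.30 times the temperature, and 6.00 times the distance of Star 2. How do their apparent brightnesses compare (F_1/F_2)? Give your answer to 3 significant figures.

L_1/L_2 = (R_1/R_2)²(T_1/T_2)⁴ = (1.70)² × (2.30)⁴ = 80.87.
F_1/F_2 = (L_1/L_2)/(d_1/d_2)² = 80.87 / (6.00)² = 2.247.

2.25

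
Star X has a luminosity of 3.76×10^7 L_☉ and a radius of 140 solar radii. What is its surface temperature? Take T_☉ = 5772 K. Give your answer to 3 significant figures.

3.82×10^4 K

T/T_☉ = (L/L_☉)^(1/4) / (R/R_☉)^(1/2)
T = 5772 × (3.76×10^7)^(1/4) / √(140) = 5772 × 78.31 / 11.83 = 3.820×10^4 K.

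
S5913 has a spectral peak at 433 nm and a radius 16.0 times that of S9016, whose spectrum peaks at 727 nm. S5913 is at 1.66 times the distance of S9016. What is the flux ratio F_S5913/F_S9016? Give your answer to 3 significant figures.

738

Wien's law: T_S5913/T_S9016 = λ_S9016/λ_S5913 = 727/433 = 1.679.
L_S5913/L_S9016 = (R_S5913/R_S9016)²(T_S5913/T_S9016)⁴ = (16.0)²(1.679)⁴ = 2034.
F_S5913/F_S9016 = (L_S5913/L_S9016)/(d_S5913/d_S9016)² = 2034/(1.66)² = 738.3.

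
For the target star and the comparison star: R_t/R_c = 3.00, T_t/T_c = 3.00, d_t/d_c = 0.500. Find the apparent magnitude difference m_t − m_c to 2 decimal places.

-8.66

L_t/L_c = (3.00)²(3.00)⁴ = 729.0.
F_t/F_c = (L_t/L_c)/(d_t/d_c)² = 729.0/0.2500 = 2916.
m_t − m_c = −2.5 log₁₀(2916) = -8.66.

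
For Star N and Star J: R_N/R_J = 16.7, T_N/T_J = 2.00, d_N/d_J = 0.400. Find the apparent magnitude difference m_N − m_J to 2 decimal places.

L_N/L_J = (16.7)²(2.00)⁴ = 4462.
F_N/F_J = (L_N/L_J)/(d_N/d_J)² = 4462/0.1600 = 2.789×10^4.
m_N − m_J = −2.5 log₁₀(2.789×10^4) = -11.11.

-11.11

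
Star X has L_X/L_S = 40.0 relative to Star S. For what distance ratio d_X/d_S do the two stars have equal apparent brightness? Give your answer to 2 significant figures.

Equal flux requires L_X/d_X² = L_S/d_S², so d_X/d_S = √(L_X/L_S)
= √(40.0) = 6.325.

6.3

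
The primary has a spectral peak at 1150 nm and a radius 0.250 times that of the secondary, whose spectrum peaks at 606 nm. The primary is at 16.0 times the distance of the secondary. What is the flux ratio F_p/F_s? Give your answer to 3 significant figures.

1.88×10^-5

Wien's law: T_p/T_s = λ_s/λ_p = 606/1150 = 0.5270.
L_p/L_s = (R_p/R_s)²(T_p/T_s)⁴ = (0.250)²(0.5270)⁴ = 0.004819.
F_p/F_s = (L_p/L_s)/(d_p/d_s)² = 0.004819/(16.0)² = 1.883×10^-5.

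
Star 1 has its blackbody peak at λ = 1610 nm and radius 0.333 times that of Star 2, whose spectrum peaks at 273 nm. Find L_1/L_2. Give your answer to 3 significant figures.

9.17×10^-5

Wien's law gives T ∝ 1/λ_max, so T_1/T_2 = λ_2/λ_1 = 273/1610 = 0.1696.
Then L ∝ R²T⁴ gives L_1/L_2 = (0.333)² × (0.1696)⁴ = 0.1109 × 8.267×10^-4 = 9.167×10^-5.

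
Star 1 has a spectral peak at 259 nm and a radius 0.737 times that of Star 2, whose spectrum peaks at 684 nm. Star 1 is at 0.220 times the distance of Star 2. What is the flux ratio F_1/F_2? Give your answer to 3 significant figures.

546

Wien's law: T_1/T_2 = λ_2/λ_1 = 684/259 = 2.641.
L_1/L_2 = (R_1/R_2)²(T_1/T_2)⁴ = (0.737)²(2.641)⁴ = 26.42.
F_1/F_2 = (L_1/L_2)/(d_1/d_2)² = 26.42/(0.220)² = 545.9.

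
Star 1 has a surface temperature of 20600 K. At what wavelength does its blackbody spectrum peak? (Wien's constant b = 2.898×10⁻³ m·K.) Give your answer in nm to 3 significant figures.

141 nm

λ_max = b/T = 2.898×10⁻³ / 20600 = 1.41×10^-7 m = 140.7 nm.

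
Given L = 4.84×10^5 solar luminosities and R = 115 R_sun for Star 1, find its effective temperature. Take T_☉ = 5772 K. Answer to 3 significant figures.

1.42×10^4 K

T/T_☉ = (L/L_☉)^(1/4) / (R/R_☉)^(1/2)
T = 5772 × (4.84×10^5)^(1/4) / √(115) = 5772 × 26.38 / 10.72 = 1.420×10^4 K.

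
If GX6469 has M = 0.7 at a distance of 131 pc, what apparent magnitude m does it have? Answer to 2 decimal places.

6.29

m = M + 5 log₁₀(d/10 pc) = 0.7 + 5 log₁₀(131/10)
  = 0.7 + 5 × 1.117 = 0.7 + 5.59 = 6.29.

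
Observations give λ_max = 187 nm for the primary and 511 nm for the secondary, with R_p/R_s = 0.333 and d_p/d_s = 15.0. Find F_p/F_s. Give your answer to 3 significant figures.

Wien's law: T_p/T_s = λ_s/λ_p = 511/187 = 2.733.
L_p/L_s = (R_p/R_s)²(T_p/T_s)⁴ = (0.333)²(2.733)⁴ = 6.183.
F_p/F_s = (L_p/L_s)/(d_p/d_s)² = 6.183/(15.0)² = 0.02748.

0.0275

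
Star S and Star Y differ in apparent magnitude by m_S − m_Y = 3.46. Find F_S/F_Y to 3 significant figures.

0.0413

F_S/F_Y = 10^(−(m_S − m_Y)/2.5) = 10^(-3.46/2.5) = 10^-1.384 = 0.04130.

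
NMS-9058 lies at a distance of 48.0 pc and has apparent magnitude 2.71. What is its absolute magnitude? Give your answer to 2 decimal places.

-0.70

M = m − 5 log₁₀(d/10 pc) = 2.71 − 5 log₁₀(48.0/10)
  = 2.71 − 5 × 0.681 = 2.71 − 3.41 = -0.70.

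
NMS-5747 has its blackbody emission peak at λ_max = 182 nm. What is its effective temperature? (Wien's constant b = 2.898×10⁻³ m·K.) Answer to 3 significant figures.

T = b/λ_max = 2.898×10⁻³ / (182×10⁻⁹) = 1.592×10^4 K.

1.59×10^4 K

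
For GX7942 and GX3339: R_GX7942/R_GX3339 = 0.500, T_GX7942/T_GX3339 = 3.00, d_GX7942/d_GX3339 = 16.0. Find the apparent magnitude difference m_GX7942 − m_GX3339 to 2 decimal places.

2.75

L_GX7942/L_GX3339 = (0.500)²(3.00)⁴ = 20.25.
F_GX7942/F_GX3339 = (L_GX7942/L_GX3339)/(d_GX7942/d_GX3339)² = 20.25/256.0 = 0.07910.
m_GX7942 − m_GX3339 = −2.5 log₁₀(0.07910) = 2.75.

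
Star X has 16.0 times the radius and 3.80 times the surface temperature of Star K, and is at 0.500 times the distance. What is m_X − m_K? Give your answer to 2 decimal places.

L_X/L_K = (16.0)²(3.80)⁴ = 5.338×10^4.
F_X/F_K = (L_X/L_K)/(d_X/d_K)² = 5.338×10^4/0.2500 = 2.135×10^5.
m_X − m_K = −2.5 log₁₀(2.135×10^5) = -13.32.

-13.32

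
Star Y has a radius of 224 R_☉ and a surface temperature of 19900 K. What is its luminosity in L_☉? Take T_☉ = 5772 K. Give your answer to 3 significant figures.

L/L_☉ = (R/R_☉)² (T/T_☉)⁴ = (224)² × (19900/5772)⁴
       = 5.018×10^4 × (3.448)⁴ = 5.018×10^4 × 141.3 = 7.089×10^6.

7.09×10^6 L_☉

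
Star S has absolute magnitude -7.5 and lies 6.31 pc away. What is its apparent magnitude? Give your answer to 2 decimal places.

m = M + 5 log₁₀(d/10 pc) = -7.5 + 5 log₁₀(6.31/10)
  = -7.5 + 5 × -0.200 = -7.5 + -1.00 = -8.50.

-8.50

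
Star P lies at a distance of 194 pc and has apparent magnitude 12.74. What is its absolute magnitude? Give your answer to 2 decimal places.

M = m − 5 log₁₀(d/10 pc) = 12.74 − 5 log₁₀(194/10)
  = 12.74 − 5 × 1.288 = 12.74 − 6.44 = 6.30.

6.30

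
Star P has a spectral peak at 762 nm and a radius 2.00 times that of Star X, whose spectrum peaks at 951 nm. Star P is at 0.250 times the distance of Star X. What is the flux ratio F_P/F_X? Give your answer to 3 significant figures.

Wien's law: T_P/T_X = λ_X/λ_P = 951/762 = 1.248.
L_P/L_X = (R_P/R_X)²(T_P/T_X)⁴ = (2.00)²(1.248)⁴ = 9.704.
F_P/F_X = (L_P/L_X)/(d_P/d_X)² = 9.704/(0.250)² = 155.3.

155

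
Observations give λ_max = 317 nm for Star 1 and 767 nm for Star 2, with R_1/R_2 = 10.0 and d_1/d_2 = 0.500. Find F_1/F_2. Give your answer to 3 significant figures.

Wien's law: T_1/T_2 = λ_2/λ_1 = 767/317 = 2.420.
L_1/L_2 = (R_1/R_2)²(T_1/T_2)⁴ = (10.0)²(2.420)⁴ = 3427.
F_1/F_2 = (L_1/L_2)/(d_1/d_2)² = 3427/(0.500)² = 1.371×10^4.

1.37×10^4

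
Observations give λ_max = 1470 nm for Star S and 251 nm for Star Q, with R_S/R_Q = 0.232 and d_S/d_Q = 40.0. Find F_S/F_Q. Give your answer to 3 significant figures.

2.86×10^-8

Wien's law: T_S/T_Q = λ_Q/λ_S = 251/1470 = 0.1707.
L_S/L_Q = (R_S/R_Q)²(T_S/T_Q)⁴ = (0.232)²(0.1707)⁴ = 4.575×10^-5.
F_S/F_Q = (L_S/L_Q)/(d_S/d_Q)² = 4.575×10^-5/(40.0)² = 2.859×10^-8.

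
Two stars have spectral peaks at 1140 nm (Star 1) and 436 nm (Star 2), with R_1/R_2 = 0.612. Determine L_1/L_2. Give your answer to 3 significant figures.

0.00801

Wien's law gives T ∝ 1/λ_max, so T_1/T_2 = λ_2/λ_1 = 436/1140 = 0.3825.
Then L ∝ R²T⁴ gives L_1/L_2 = (0.612)² × (0.3825)⁴ = 0.3745 × 0.02140 = 0.008014.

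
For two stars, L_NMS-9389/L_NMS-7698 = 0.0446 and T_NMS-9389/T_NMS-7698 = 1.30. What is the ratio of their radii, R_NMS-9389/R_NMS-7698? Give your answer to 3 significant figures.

0.125

L ∝ R²T⁴ gives R ∝ √L / T², so
R_NMS-9389/R_NMS-7698 = √(0.0446) / (1.30)² = 0.2112 / 1.690 = 0.1250.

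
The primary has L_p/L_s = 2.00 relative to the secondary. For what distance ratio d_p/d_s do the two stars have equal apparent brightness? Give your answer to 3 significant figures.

1.41

Equal flux requires L_p/d_p² = L_s/d_s², so d_p/d_s = √(L_p/L_s)
= √(2.00) = 1.414.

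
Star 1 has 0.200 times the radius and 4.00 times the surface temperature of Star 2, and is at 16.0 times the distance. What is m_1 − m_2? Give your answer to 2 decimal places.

L_1/L_2 = (0.200)²(4.00)⁴ = 10.24.
F_1/F_2 = (L_1/L_2)/(d_1/d_2)² = 10.24/256.0 = 0.04000.
m_1 − m_2 = −2.5 log₁₀(0.04000) = 3.49.

3.49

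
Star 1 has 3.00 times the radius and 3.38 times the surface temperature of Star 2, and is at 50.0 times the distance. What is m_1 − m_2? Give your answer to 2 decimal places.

L_1/L_2 = (3.00)²(3.38)⁴ = 1175.
F_1/F_2 = (L_1/L_2)/(d_1/d_2)² = 1175/2500 = 0.4699.
m_1 − m_2 = −2.5 log₁₀(0.4699) = 0.82.

0.82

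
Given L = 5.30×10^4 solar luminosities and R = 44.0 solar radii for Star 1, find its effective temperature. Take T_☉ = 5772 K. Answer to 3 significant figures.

T/T_☉ = (L/L_☉)^(1/4) / (R/R_☉)^(1/2)
T = 5772 × (5.30×10^4)^(1/4) / √(44.0) = 5772 × 15.17 / 6.633 = 1.320×10^4 K.

1.32×10^4 K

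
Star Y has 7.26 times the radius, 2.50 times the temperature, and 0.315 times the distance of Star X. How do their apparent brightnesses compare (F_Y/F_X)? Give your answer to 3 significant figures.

2.07×10^4

L_Y/L_X = (R_Y/R_X)²(T_Y/T_X)⁴ = (7.26)² × (2.50)⁴ = 2059.
F_Y/F_X = (L_Y/L_X)/(d_Y/d_X)² = 2059 / (0.315)² = 2.075×10^4.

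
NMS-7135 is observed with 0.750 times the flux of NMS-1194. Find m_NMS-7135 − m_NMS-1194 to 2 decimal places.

m_NMS-7135 − m_NMS-1194 = −2.5 log₁₀(F_NMS-7135/F_NMS-1194) = −2.5 log₁₀(0.750) = −2.5 × (-0.125) = 0.312.

0.31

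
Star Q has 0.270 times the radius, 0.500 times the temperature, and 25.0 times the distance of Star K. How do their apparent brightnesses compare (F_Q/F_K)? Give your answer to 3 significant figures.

7.29×10^-6

L_Q/L_K = (R_Q/R_K)²(T_Q/T_K)⁴ = (0.270)² × (0.500)⁴ = 0.004556.
F_Q/F_K = (L_Q/L_K)/(d_Q/d_K)² = 0.004556 / (25.0)² = 7.290×10^-6.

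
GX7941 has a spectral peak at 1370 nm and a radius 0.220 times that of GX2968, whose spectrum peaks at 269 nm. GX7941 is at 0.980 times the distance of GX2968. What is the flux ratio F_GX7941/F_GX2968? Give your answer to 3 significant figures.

Wien's law: T_GX7941/T_GX2968 = λ_GX2968/λ_GX7941 = 269/1370 = 0.1964.
L_GX7941/L_GX2968 = (R_GX7941/R_GX2968)²(T_GX7941/T_GX2968)⁴ = (0.220)²(0.1964)⁴ = 7.194×10^-5.
F_GX7941/F_GX2968 = (L_GX7941/L_GX2968)/(d_GX7941/d_GX2968)² = 7.194×10^-5/(0.980)² = 7.491×10^-5.

7.49×10^-5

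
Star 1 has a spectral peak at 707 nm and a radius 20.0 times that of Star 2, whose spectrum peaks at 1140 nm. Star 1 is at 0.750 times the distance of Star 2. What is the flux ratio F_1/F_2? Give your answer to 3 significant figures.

Wien's law: T_1/T_2 = λ_2/λ_1 = 1140/707 = 1.612.
L_1/L_2 = (R_1/R_2)²(T_1/T_2)⁴ = (20.0)²(1.612)⁴ = 2704.
F_1/F_2 = (L_1/L_2)/(d_1/d_2)² = 2704/(0.750)² = 4807.

4.81×10^3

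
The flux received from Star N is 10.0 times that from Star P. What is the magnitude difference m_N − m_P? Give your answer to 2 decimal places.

-2.50

m_N − m_P = −2.5 log₁₀(F_N/F_P) = −2.5 log₁₀(10.0) = −2.5 × (1.000) = -2.500.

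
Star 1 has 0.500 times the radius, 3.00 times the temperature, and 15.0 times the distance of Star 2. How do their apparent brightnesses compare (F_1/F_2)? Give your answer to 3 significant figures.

L_1/L_2 = (R_1/R_2)²(T_1/T_2)⁴ = (0.500)² × (3.00)⁴ = 20.25.
F_1/F_2 = (L_1/L_2)/(d_1/d_2)² = 20.25 / (15.0)² = 0.09000.

0.0900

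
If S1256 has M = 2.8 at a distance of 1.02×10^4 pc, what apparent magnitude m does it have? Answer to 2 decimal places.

m = M + 5 log₁₀(d/10 pc) = 2.8 + 5 log₁₀(1.02×10^4/10)
  = 2.8 + 5 × 3.009 = 2.8 + 15.04 = 17.84.

17.84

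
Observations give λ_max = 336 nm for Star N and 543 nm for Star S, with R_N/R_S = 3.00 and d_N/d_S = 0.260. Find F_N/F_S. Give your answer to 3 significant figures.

908

Wien's law: T_N/T_S = λ_S/λ_N = 543/336 = 1.616.
L_N/L_S = (R_N/R_S)²(T_N/T_S)⁴ = (3.00)²(1.616)⁴ = 61.39.
F_N/F_S = (L_N/L_S)/(d_N/d_S)² = 61.39/(0.260)² = 908.1.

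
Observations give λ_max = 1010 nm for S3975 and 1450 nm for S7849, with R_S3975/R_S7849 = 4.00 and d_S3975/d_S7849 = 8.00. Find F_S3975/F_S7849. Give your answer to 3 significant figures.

Wien's law: T_S3975/T_S7849 = λ_S7849/λ_S3975 = 1450/1010 = 1.436.
L_S3975/L_S7849 = (R_S3975/R_S7849)²(T_S3975/T_S7849)⁴ = (4.00)²(1.436)⁴ = 67.97.
F_S3975/F_S7849 = (L_S3975/L_S7849)/(d_S3975/d_S7849)² = 67.97/(8.00)² = 1.062.

1.06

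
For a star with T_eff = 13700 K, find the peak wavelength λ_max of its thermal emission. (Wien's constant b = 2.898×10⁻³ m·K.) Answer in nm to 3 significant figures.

212 nm

λ_max = b/T = 2.898×10⁻³ / 13700 = 2.12×10^-7 m = 211.5 nm.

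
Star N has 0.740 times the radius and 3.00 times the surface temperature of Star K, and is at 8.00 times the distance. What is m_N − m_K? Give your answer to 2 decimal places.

L_N/L_K = (0.740)²(3.00)⁴ = 44.36.
F_N/F_K = (L_N/L_K)/(d_N/d_K)² = 44.36/64.00 = 0.6931.
m_N − m_K = −2.5 log₁₀(0.6931) = 0.40.

0.40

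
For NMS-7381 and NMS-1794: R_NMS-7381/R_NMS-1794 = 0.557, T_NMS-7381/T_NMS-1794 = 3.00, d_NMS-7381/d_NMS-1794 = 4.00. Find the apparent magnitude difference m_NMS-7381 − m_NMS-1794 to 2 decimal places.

L_NMS-7381/L_NMS-1794 = (0.557)²(3.00)⁴ = 25.13.
F_NMS-7381/F_NMS-1794 = (L_NMS-7381/L_NMS-1794)/(d_NMS-7381/d_NMS-1794)² = 25.13/16.00 = 1.571.
m_NMS-7381 − m_NMS-1794 = −2.5 log₁₀(1.571) = -0.49.

-0.49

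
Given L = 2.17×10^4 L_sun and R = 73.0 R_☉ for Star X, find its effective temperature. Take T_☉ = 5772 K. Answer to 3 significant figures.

8.20×10^3 K

T/T_☉ = (L/L_☉)^(1/4) / (R/R_☉)^(1/2)
T = 5772 × (2.17×10^4)^(1/4) / √(73.0) = 5772 × 12.14 / 8.544 = 8199 K.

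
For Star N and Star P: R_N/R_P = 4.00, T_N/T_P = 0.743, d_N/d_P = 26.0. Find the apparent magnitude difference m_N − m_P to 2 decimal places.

L_N/L_P = (4.00)²(0.743)⁴ = 4.876.
F_N/F_P = (L_N/L_P)/(d_N/d_P)² = 4.876/676.0 = 0.007213.
m_N − m_P = −2.5 log₁₀(0.007213) = 5.35.

5.35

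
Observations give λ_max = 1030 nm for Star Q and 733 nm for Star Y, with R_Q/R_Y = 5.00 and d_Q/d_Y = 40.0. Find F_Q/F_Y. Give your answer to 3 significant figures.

0.00401

Wien's law: T_Q/T_Y = λ_Y/λ_Q = 733/1030 = 0.7117.
L_Q/L_Y = (R_Q/R_Y)²(T_Q/T_Y)⁴ = (5.00)²(0.7117)⁴ = 6.412.
F_Q/F_Y = (L_Q/L_Y)/(d_Q/d_Y)² = 6.412/(40.0)² = 0.004008.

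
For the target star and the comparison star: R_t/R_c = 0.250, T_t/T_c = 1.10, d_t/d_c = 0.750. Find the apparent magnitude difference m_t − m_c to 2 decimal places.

1.97

L_t/L_c = (0.250)²(1.10)⁴ = 0.09151.
F_t/F_c = (L_t/L_c)/(d_t/d_c)² = 0.09151/0.5625 = 0.1627.
m_t − m_c = −2.5 log₁₀(0.1627) = 1.97.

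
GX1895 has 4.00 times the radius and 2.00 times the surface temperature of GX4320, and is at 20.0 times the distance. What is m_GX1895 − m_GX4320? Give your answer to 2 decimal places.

0.48

L_GX1895/L_GX4320 = (4.00)²(2.00)⁴ = 256.0.
F_GX1895/F_GX4320 = (L_GX1895/L_GX4320)/(d_GX1895/d_GX4320)² = 256.0/400.0 = 0.6400.
m_GX1895 − m_GX4320 = −2.5 log₁₀(0.6400) = 0.48.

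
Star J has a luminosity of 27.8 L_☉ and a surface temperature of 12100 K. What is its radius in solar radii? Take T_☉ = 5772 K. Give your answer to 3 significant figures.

1.20 solar radii

R/R_☉ = √(L/L_☉) / (T/T_☉)² = √(27.8) / (2.096)²
       = 5.273 / 4.395 = 1.200.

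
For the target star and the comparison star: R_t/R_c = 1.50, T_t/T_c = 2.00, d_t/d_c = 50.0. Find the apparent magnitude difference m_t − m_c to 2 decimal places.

L_t/L_c = (1.50)²(2.00)⁴ = 36.00.
F_t/F_c = (L_t/L_c)/(d_t/d_c)² = 36.00/2500 = 0.01440.
m_t − m_c = −2.5 log₁₀(0.01440) = 4.60.

4.60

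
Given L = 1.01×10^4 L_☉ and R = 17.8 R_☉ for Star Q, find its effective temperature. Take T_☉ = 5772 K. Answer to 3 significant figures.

1.37×10^4 K

T/T_☉ = (L/L_☉)^(1/4) / (R/R_☉)^(1/2)
T = 5772 × (1.01×10^4)^(1/4) / √(17.8) = 5772 × 10.02 / 4.219 = 1.372×10^4 K.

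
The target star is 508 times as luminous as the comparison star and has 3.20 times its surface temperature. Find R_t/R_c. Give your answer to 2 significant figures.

2.2

L ∝ R²T⁴ gives R ∝ √L / T², so
R_t/R_c = √(508) / (3.20)² = 22.54 / 10.24 = 2.201.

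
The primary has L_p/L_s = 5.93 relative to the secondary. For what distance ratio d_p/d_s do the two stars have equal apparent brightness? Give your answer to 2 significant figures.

Equal flux requires L_p/d_p² = L_s/d_s², so d_p/d_s = √(L_p/L_s)
= √(5.93) = 2.435.

2.4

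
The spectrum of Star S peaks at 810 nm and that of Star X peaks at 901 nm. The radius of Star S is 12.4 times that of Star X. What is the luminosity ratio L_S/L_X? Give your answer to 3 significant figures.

Wien's law gives T ∝ 1/λ_max, so T_S/T_X = λ_X/λ_S = 901/810 = 1.112.
Then L ∝ R²T⁴ gives L_S/L_X = (12.4)² × (1.112)⁴ = 153.8 × 1.531 = 235.4.

235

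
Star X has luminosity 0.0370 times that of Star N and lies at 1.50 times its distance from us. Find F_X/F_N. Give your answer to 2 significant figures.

0.016

F = L/(4πd²), so F_X/F_N = (L_X/L_N) / (d_X/d_N)²
= 0.0370 / (1.50)² = 0.0370 / 2.250 = 0.01644.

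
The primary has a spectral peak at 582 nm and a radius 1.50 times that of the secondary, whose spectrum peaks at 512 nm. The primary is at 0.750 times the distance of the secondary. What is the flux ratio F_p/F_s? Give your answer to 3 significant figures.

Wien's law: T_p/T_s = λ_s/λ_p = 512/582 = 0.8797.
L_p/L_s = (R_p/R_s)²(T_p/T_s)⁴ = (1.50)²(0.8797)⁴ = 1.348.
F_p/F_s = (L_p/L_s)/(d_p/d_s)² = 1.348/(0.750)² = 2.396.

2.40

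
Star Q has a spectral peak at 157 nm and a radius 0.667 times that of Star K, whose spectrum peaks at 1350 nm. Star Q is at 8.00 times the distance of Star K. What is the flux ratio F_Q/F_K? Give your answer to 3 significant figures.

38.0

Wien's law: T_Q/T_K = λ_K/λ_Q = 1350/157 = 8.599.
L_Q/L_K = (R_Q/R_K)²(T_Q/T_K)⁴ = (0.667)²(8.599)⁴ = 2432.
F_Q/F_K = (L_Q/L_K)/(d_Q/d_K)² = 2432/(8.00)² = 38.00.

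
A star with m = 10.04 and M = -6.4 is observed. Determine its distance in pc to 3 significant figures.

m − M = 5 log₁₀(d/10 pc)
10.04 − (-6.4) = 16.44 = 5 log₁₀(d/10)
d = 10 × 10^(16.44/5) = 10 × 10^3.288 = 1.941×10^4 pc.

1.94×10^4 pc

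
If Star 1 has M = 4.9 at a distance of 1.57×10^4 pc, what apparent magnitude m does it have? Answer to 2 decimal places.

m = M + 5 log₁₀(d/10 pc) = 4.9 + 5 log₁₀(1.57×10^4/10)
  = 4.9 + 5 × 3.196 = 4.9 + 15.98 = 20.88.

20.88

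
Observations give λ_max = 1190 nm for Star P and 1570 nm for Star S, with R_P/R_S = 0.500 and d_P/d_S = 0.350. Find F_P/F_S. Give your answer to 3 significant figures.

Wien's law: T_P/T_S = λ_S/λ_P = 1570/1190 = 1.319.
L_P/L_S = (R_P/R_S)²(T_P/T_S)⁴ = (0.500)²(1.319)⁴ = 0.7574.
F_P/F_S = (L_P/L_S)/(d_P/d_S)² = 0.7574/(0.350)² = 6.183.

6.18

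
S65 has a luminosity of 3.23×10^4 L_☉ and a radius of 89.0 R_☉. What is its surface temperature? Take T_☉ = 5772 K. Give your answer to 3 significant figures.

8.20×10^3 K

T/T_☉ = (L/L_☉)^(1/4) / (R/R_☉)^(1/2)
T = 5772 × (3.23×10^4)^(1/4) / √(89.0) = 5772 × 13.41 / 9.434 = 8202 K.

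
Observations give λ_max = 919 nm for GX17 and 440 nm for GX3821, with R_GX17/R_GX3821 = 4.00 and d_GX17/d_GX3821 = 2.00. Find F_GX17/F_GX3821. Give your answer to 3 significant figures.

0.210

Wien's law: T_GX17/T_GX3821 = λ_GX3821/λ_GX17 = 440/919 = 0.4788.
L_GX17/L_GX3821 = (R_GX17/R_GX3821)²(T_GX17/T_GX3821)⁴ = (4.00)²(0.4788)⁴ = 0.8408.
F_GX17/F_GX3821 = (L_GX17/L_GX3821)/(d_GX17/d_GX3821)² = 0.8408/(2.00)² = 0.2102.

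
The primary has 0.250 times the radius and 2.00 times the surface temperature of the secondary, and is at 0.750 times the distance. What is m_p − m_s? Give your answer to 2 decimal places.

-0.62

L_p/L_s = (0.250)²(2.00)⁴ = 1.000.
F_p/F_s = (L_p/L_s)/(d_p/d_s)² = 1.000/0.5625 = 1.778.
m_p − m_s = −2.5 log₁₀(1.778) = -0.62.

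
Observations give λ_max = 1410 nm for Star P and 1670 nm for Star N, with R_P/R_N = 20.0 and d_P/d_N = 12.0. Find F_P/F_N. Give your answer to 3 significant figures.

Wien's law: T_P/T_N = λ_N/λ_P = 1670/1410 = 1.184.
L_P/L_N = (R_P/R_N)²(T_P/T_N)⁴ = (20.0)²(1.184)⁴ = 787.1.
F_P/F_N = (L_P/L_N)/(d_P/d_N)² = 787.1/(12.0)² = 5.466.

5.47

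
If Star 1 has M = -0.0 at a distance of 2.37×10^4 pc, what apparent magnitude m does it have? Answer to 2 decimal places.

m = M + 5 log₁₀(d/10 pc) = -0.0 + 5 log₁₀(2.37×10^4/10)
  = -0.0 + 5 × 3.375 = -0.0 + 16.87 = 16.87.

16.87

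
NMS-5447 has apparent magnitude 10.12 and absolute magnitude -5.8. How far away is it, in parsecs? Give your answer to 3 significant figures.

m − M = 5 log₁₀(d/10 pc)
10.12 − (-5.8) = 15.92 = 5 log₁₀(d/10)
d = 10 × 10^(15.92/5) = 10 × 10^3.184 = 1.528×10^4 pc.

1.53×10^4 pc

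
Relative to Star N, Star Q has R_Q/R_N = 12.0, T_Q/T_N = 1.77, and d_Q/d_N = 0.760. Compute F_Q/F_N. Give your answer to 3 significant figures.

L_Q/L_N = (R_Q/R_N)²(T_Q/T_N)⁴ = (12.0)² × (1.77)⁴ = 1413.
F_Q/F_N = (L_Q/L_N)/(d_Q/d_N)² = 1413 / (0.760)² = 2447.

2.45×10^3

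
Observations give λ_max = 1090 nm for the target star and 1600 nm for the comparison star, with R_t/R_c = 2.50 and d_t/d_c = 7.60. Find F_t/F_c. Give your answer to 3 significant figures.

Wien's law: T_t/T_c = λ_c/λ_t = 1600/1090 = 1.468.
L_t/L_c = (R_t/R_c)²(T_t/T_c)⁴ = (2.50)²(1.468)⁴ = 29.02.
F_t/F_c = (L_t/L_c)/(d_t/d_c)² = 29.02/(7.60)² = 0.5024.

0.502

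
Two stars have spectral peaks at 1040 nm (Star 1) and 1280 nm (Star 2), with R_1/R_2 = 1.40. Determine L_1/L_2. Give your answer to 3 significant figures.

Wien's law gives T ∝ 1/λ_max, so T_1/T_2 = λ_2/λ_1 = 1280/1040 = 1.231.
Then L ∝ R²T⁴ gives L_1/L_2 = (1.40)² × (1.231)⁴ = 1.960 × 2.295 = 4.497.

4.50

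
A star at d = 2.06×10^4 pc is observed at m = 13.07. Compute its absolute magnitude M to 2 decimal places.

M = m − 5 log₁₀(d/10 pc) = 13.07 − 5 log₁₀(2.06×10^4/10)
  = 13.07 − 5 × 3.314 = 13.07 − 16.57 = -3.50.

-3.50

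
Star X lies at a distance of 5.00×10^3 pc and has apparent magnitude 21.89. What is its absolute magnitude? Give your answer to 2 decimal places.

M = m − 5 log₁₀(d/10 pc) = 21.89 − 5 log₁₀(5.00×10^3/10)
  = 21.89 − 5 × 2.699 = 21.89 − 13.49 = 8.40.

8.40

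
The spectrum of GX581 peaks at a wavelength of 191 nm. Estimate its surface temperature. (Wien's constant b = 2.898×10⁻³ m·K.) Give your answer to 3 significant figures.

1.52×10^4 K

T = b/λ_max = 2.898×10⁻³ / (191×10⁻⁹) = 1.517×10^4 K.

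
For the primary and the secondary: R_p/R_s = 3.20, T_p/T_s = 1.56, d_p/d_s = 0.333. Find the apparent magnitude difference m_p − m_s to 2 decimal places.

L_p/L_s = (3.20)²(1.56)⁴ = 60.65.
F_p/F_s = (L_p/L_s)/(d_p/d_s)² = 60.65/0.1109 = 546.9.
m_p − m_s = −2.5 log₁₀(546.9) = -6.84.

-6.84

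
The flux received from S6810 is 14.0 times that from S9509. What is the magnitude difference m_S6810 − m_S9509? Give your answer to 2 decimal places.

-2.87

m_S6810 − m_S9509 = −2.5 log₁₀(F_S6810/F_S9509) = −2.5 log₁₀(14.0) = −2.5 × (1.146) = -2.865.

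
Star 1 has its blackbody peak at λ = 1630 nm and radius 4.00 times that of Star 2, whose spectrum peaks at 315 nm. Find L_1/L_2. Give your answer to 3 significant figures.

0.0223

Wien's law gives T ∝ 1/λ_max, so T_1/T_2 = λ_2/λ_1 = 315/1630 = 0.1933.
Then L ∝ R²T⁴ gives L_1/L_2 = (4.00)² × (0.1933)⁴ = 16.00 × 0.001395 = 0.02232.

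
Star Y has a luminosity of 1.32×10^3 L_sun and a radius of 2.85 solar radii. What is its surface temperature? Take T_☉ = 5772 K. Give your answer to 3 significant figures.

2.06×10^4 K

T/T_☉ = (L/L_☉)^(1/4) / (R/R_☉)^(1/2)
T = 5772 × (1.32×10^3)^(1/4) / √(2.85) = 5772 × 6.028 / 1.688 = 2.061×10^4 K.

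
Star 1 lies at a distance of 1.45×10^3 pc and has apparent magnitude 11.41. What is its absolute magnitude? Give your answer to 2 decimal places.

0.60

M = m − 5 log₁₀(d/10 pc) = 11.41 − 5 log₁₀(1.45×10^3/10)
  = 11.41 − 5 × 2.161 = 11.41 − 10.81 = 0.60.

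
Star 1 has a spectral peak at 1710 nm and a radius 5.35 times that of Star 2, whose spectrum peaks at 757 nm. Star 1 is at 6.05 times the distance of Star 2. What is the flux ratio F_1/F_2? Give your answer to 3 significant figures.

Wien's law: T_1/T_2 = λ_2/λ_1 = 757/1710 = 0.4427.
L_1/L_2 = (R_1/R_2)²(T_1/T_2)⁴ = (5.35)²(0.4427)⁴ = 1.099.
F_1/F_2 = (L_1/L_2)/(d_1/d_2)² = 1.099/(6.05)² = 0.03003.

0.0300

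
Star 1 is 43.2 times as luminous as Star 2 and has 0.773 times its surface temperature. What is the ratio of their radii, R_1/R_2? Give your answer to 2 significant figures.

L ∝ R²T⁴ gives R ∝ √L / T², so
R_1/R_2 = √(43.2) / (0.773)² = 6.573 / 0.5975 = 11.00.

11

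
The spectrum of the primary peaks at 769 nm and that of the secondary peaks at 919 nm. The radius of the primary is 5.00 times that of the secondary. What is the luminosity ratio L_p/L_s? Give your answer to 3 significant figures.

Wien's law gives T ∝ 1/λ_max, so T_p/T_s = λ_s/λ_p = 919/769 = 1.195.
Then L ∝ R²T⁴ gives L_p/L_s = (5.00)² × (1.195)⁴ = 25.00 × 2.040 = 50.99.

51.0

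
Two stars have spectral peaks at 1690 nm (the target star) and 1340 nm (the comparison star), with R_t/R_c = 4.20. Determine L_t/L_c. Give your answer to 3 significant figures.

6.97

Wien's law gives T ∝ 1/λ_max, so T_t/T_c = λ_c/λ_t = 1340/1690 = 0.7929.
Then L ∝ R²T⁴ gives L_t/L_c = (4.20)² × (0.7929)⁴ = 17.64 × 0.3953 = 6.972.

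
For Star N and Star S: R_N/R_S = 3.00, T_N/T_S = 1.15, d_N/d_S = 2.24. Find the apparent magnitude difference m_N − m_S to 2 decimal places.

-1.24

L_N/L_S = (3.00)²(1.15)⁴ = 15.74.
F_N/F_S = (L_N/L_S)/(d_N/d_S)² = 15.74/5.018 = 3.137.
m_N − m_S = −2.5 log₁₀(3.137) = -1.24.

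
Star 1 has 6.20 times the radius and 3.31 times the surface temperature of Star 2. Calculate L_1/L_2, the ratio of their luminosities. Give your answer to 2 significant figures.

From the Stefan–Boltzmann law, L ∝ R²T⁴, so
L_1/L_2 = (R_1/R_2)² (T_1/T_2)⁴ = (6.20)² × (3.31)⁴ = 38.44 × 120.0 = 4614.

4.6×10^3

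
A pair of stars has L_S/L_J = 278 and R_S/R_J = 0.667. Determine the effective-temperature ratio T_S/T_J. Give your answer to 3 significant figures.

L ∝ R²T⁴ gives T ∝ (L/R²)^(1/4), so
T_S/T_J = (278 / 0.667²)^(1/4) = (624.9)^(1/4) = 5.000.

5.00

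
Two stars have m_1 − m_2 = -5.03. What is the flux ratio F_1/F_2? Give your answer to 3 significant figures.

F_1/F_2 = 10^(−(m_1 − m_2)/2.5) = 10^(5.03/2.5) = 10^2.012 = 102.8.

103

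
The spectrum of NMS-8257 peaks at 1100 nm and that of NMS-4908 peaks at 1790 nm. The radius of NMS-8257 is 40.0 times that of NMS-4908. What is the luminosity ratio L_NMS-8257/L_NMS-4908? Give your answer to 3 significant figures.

1.12×10^4

Wien's law gives T ∝ 1/λ_max, so T_NMS-8257/T_NMS-4908 = λ_NMS-4908/λ_NMS-8257 = 1790/1100 = 1.627.
Then L ∝ R²T⁴ gives L_NMS-8257/L_NMS-4908 = (40.0)² × (1.627)⁴ = 1600 × 7.012 = 1.122×10^4.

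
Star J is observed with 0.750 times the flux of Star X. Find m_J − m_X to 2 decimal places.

0.31

m_J − m_X = −2.5 log₁₀(F_J/F_X) = −2.5 log₁₀(0.750) = −2.5 × (-0.125) = 0.312.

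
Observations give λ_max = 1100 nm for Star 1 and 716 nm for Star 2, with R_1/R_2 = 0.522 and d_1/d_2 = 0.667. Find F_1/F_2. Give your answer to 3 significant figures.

0.110

Wien's law: T_1/T_2 = λ_2/λ_1 = 716/1100 = 0.6509.
L_1/L_2 = (R_1/R_2)²(T_1/T_2)⁴ = (0.522)²(0.6509)⁴ = 0.04891.
F_1/F_2 = (L_1/L_2)/(d_1/d_2)² = 0.04891/(0.667)² = 0.1099.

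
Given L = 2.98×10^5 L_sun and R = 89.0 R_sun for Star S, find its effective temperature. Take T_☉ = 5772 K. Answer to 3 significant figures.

1.43×10^4 K

T/T_☉ = (L/L_☉)^(1/4) / (R/R_☉)^(1/2)
T = 5772 × (2.98×10^5)^(1/4) / √(89.0) = 5772 × 23.36 / 9.434 = 1.430×10^4 K.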